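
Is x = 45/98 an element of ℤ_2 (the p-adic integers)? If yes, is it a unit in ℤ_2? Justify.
x ∉ ℤ_2 (v_2(x) = -1 < 0)

ℤ_2 = {x ∈ ℚ_2 : v_2(x) ≥ 0} and ℤ_2^× = {x ∈ ℤ_2 : v_2(x) = 0}. Here v_2(45/98) = v_2(num) − v_2(den) = -1; compare against these criteria.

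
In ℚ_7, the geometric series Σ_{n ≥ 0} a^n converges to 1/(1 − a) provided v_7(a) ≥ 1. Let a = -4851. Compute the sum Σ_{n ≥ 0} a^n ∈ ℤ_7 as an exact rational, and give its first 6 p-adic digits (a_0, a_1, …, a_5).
Σ a^n = 1/(1 − a) = 1/4852;  first 6 digits = (1, 0, 6, 6, 5, 6)

v_7(a) = 2 ≥ 1, so the series converges in ℤ_7 to 1/(1 − a) = 1/(1 − (-4851)) = 1/4852. Expand this rational in ℤ_7: compute digits iteratively via d_i = x_i mod 7, x_{i+1} = (x_i − d_i)/7. The first 6 digits are (1, 0, 6, 6, 5, 6).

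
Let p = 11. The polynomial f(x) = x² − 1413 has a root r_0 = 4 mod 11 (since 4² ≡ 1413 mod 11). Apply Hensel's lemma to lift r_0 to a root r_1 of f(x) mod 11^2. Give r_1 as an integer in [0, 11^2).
r_1 = 103 (mod 121)

Hensel's recurrence: r_{i+1} = r_i − f(r_i)·(f′(r_i))^{-1} mod 11^{i+2}, with f′(x) = 2x. Iterate:
  r_0 = 4 (mod 11)
  r_1 = 103 (mod 121)
Final: r_1 = 103, and one checks f(r_1) ≡ 0 mod 11^2.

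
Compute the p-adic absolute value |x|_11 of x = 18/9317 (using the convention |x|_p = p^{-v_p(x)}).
|18/9317|_11 = 1331

Step 1 — compute v_11(x) by factoring powers of 11 out of the numerator and denominator: v_11(18/9317) = -3. Step 2 — apply |x|_p = p^{-v_p(x)} = 11^{3} = 1331.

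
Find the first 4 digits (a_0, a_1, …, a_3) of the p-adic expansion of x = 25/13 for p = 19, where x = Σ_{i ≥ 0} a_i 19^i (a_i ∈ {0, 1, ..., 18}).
(a_0, …, a_3) = (18, 5, 7, 4)

v_19(25/13) = 0 (numerator and denominator both coprime to 19), so x ∈ ℤ_19^×. Compute digits iteratively via a_i = x_i mod 19, x_{i+1} = (x_i − a_i)/19, with x_0 = x:
  x_0 = 25/13;  a_0 = 18;  x_1 = (x_0 − 18)/19 = -11/13
  x_1 = -11/13;  a_1 = 5;  x_2 = (x_1 − 5)/19 = -4/13
  x_2 = -4/13;  a_2 = 7;  x_3 = (x_2 − 7)/19 = -5/13
  x_3 = -5/13;  a_3 = 4;  x_4 = (x_3 − 4)/19 = -3/13
Digits: (18, 5, 7, 4).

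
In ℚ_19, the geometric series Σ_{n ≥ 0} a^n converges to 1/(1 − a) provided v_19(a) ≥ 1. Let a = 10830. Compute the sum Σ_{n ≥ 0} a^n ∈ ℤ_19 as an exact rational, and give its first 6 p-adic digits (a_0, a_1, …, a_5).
Σ a^n = 1/(1 − a) = -1/10829;  first 6 digits = (1, 0, 11, 1, 7, 9)

v_19(a) = 2 ≥ 1, so the series converges in ℤ_19 to 1/(1 − a) = 1/(1 − 10830) = -1/10829. Expand this rational in ℤ_19: compute digits iteratively via d_i = x_i mod 19, x_{i+1} = (x_i − d_i)/19. The first 6 digits are (1, 0, 11, 1, 7, 9).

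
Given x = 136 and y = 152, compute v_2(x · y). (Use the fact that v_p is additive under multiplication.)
v_2(20672) = 6

v_p(x) = 3 (factor: 136 = 2^3 · 17); v_p(y) = 3 (factor: 152 = 2^3 · 19). Additivity: v_p(xy) = v_p(x) + v_p(y) = 3 + 3 = 6. (Direct check: xy = 20672 = 2^6 · (323).)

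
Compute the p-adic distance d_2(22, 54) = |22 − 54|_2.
d_2(22, 54) = 1/32

Step 1 — x − y = 22 − 54 = -32. Step 2 — v_2(-32) = 5 (factor: -32 = −(2^5 · 1); the sign does not affect v_p). Step 3 — |x − y|_2 = 2^{-5} = 1/32.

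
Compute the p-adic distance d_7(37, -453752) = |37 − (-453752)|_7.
d_7(37, -453752) = 1/16807

Step 1 — x − y = 37 − (-453752) = 453789. Step 2 — v_7(453789) = 5 (factor: 453789 = (7^5 · 27); the sign does not affect v_p). Step 3 — |x − y|_7 = 7^{-5} = 1/16807.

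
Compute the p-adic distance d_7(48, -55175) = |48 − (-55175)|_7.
d_7(48, -55175) = 1/2401

Step 1 — x − y = 48 − (-55175) = 55223. Step 2 — v_7(55223) = 4 (factor: 55223 = (7^4 · 23); the sign does not affect v_p). Step 3 — |x − y|_7 = 7^{-4} = 1/2401.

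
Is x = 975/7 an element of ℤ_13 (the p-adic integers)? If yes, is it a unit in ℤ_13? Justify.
x ∈ ℤ_13 but not a unit; v_13(x) = 1 > 0

ℤ_13 = {x ∈ ℚ_13 : v_13(x) ≥ 0} and ℤ_13^× = {x ∈ ℤ_13 : v_13(x) = 0}. Here v_13(975/7) = v_13(num) − v_13(den) = 1; compare against these criteria.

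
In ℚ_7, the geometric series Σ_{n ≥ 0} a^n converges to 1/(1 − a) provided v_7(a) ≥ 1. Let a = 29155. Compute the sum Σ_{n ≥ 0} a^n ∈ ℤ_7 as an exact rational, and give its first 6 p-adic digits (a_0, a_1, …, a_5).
Σ a^n = 1/(1 − a) = -1/29154;  first 6 digits = (1, 0, 0, 1, 5, 1)

v_7(a) = 3 ≥ 1, so the series converges in ℤ_7 to 1/(1 − a) = 1/(1 − 29155) = -1/29154. Expand this rational in ℤ_7: compute digits iteratively via d_i = x_i mod 7, x_{i+1} = (x_i − d_i)/7. The first 6 digits are (1, 0, 0, 1, 5, 1).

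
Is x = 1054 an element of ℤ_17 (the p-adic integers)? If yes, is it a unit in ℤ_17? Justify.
x ∈ ℤ_17 but not a unit; v_17(x) = 1 > 0

ℤ_17 = {x ∈ ℚ_17 : v_17(x) ≥ 0} and ℤ_17^× = {x ∈ ℤ_17 : v_17(x) = 0}. Here v_17(1054) = v_17(num) − v_17(den) = 1; compare against these criteria.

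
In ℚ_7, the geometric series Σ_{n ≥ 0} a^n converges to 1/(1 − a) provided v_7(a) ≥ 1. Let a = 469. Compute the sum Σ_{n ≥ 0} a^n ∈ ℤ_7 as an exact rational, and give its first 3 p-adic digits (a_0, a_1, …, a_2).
Σ a^n = 1/(1 − a) = -1/468;  first 3 digits = (1, 4, 4)

v_7(a) = 1 ≥ 1, so the series converges in ℤ_7 to 1/(1 − a) = 1/(1 − 469) = -1/468. Expand this rational in ℤ_7: compute digits iteratively via d_i = x_i mod 7, x_{i+1} = (x_i − d_i)/7. The first 3 digits are (1, 4, 4).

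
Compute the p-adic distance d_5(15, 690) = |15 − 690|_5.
d_5(15, 690) = 1/25

Step 1 — x − y = 15 − 690 = -675. Step 2 — v_5(-675) = 2 (factor: -675 = −(5^2 · 27); the sign does not affect v_p). Step 3 — |x − y|_5 = 5^{-2} = 1/25.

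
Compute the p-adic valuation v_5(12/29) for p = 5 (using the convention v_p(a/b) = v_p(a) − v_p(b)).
v_5(12/29) = 0

Factor powers of 5 from the numerator and denominator of the reduced fraction: 12 = 5^0 · 12 and 29 = 5^0 · 29. Apply v_p(a/b) = v_p(a) − v_p(b): v_5(12/29) = 0 − 0 = 0.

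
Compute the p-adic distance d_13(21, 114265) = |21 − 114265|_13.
d_13(21, 114265) = 1/28561

Step 1 — x − y = 21 − 114265 = -114244. Step 2 — v_13(-114244) = 4 (factor: -114244 = −(13^4 · 4); the sign does not affect v_p). Step 3 — |x − y|_13 = 13^{-4} = 1/28561.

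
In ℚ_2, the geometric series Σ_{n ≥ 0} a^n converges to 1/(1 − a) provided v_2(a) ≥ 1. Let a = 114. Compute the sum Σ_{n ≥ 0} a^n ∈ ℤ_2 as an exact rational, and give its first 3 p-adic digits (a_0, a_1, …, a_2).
Σ a^n = 1/(1 − a) = -1/113;  first 3 digits = (1, 1, 1)

v_2(a) = 1 ≥ 1, so the series converges in ℤ_2 to 1/(1 − a) = 1/(1 − 114) = -1/113. Expand this rational in ℤ_2: compute digits iteratively via d_i = x_i mod 2, x_{i+1} = (x_i − d_i)/2. The first 3 digits are (1, 1, 1).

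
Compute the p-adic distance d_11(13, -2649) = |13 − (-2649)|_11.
d_11(13, -2649) = 1/1331

Step 1 — x − y = 13 − (-2649) = 2662. Step 2 — v_11(2662) = 3 (factor: 2662 = (11^3 · 2); the sign does not affect v_p). Step 3 — |x − y|_11 = 11^{-3} = 1/1331.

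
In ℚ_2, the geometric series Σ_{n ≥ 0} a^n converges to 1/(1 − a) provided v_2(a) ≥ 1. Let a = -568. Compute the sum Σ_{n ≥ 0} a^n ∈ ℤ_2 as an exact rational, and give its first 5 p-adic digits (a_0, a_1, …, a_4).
Σ a^n = 1/(1 − a) = 1/569;  first 5 digits = (1, 0, 0, 1, 0)

v_2(a) = 3 ≥ 1, so the series converges in ℤ_2 to 1/(1 − a) = 1/(1 − (-568)) = 1/569. Expand this rational in ℤ_2: compute digits iteratively via d_i = x_i mod 2, x_{i+1} = (x_i − d_i)/2. The first 5 digits are (1, 0, 0, 1, 0).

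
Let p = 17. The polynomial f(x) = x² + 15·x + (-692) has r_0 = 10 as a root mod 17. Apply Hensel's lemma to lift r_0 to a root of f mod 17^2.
r_1 = 163 (mod 289)

Hensel: r_{i+1} = r_i − f(r_i)·(f′(r_i))^{-1} mod 17^{i+2}, f′(x) = 2x + 15. Iterate:
  r_0 = 10 (mod 17)
  r_1 = 163 (mod 289)
Final: r = 163 satisfies f(r) ≡ 0 mod 17^2.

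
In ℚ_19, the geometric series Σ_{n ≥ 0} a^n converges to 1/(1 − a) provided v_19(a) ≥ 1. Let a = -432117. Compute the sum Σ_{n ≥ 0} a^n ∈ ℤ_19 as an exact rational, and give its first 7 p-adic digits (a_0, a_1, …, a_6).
Σ a^n = 1/(1 − a) = 1/432118;  first 7 digits = (1, 0, 0, 13, 15, 18, 16)

v_19(a) = 3 ≥ 1, so the series converges in ℤ_19 to 1/(1 − a) = 1/(1 − (-432117)) = 1/432118. Expand this rational in ℤ_19: compute digits iteratively via d_i = x_i mod 19, x_{i+1} = (x_i − d_i)/19. The first 7 digits are (1, 0, 0, 13, 15, 18, 16).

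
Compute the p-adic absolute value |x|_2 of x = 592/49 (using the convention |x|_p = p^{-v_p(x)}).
|592/49|_2 = 1/16

Step 1 — compute v_2(x) by factoring powers of 2 out of the numerator and denominator: v_2(592/49) = 4. Step 2 — apply |x|_p = p^{-v_p(x)} = 2^{-4} = 1/16.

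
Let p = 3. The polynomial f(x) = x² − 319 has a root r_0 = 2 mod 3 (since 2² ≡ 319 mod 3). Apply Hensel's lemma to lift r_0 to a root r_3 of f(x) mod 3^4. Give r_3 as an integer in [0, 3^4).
r_3 = 20 (mod 81)

Hensel's recurrence: r_{i+1} = r_i − f(r_i)·(f′(r_i))^{-1} mod 3^{i+2}, with f′(x) = 2x. Iterate:
  r_0 = 2 (mod 3)
  r_1 = 2 (mod 9)
  r_2 = 20 (mod 27)
  r_3 = 20 (mod 81)
Final: r_3 = 20, and one checks f(r_3) ≡ 0 mod 3^4.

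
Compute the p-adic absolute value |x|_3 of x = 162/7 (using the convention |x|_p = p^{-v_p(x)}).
|162/7|_3 = 1/81

Step 1 — compute v_3(x) by factoring powers of 3 out of the numerator and denominator: v_3(162/7) = 4. Step 2 — apply |x|_p = p^{-v_p(x)} = 3^{-4} = 1/81.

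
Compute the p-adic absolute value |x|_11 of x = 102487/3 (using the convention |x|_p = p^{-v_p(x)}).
|102487/3|_11 = 1/14641

Step 1 — compute v_11(x) by factoring powers of 11 out of the numerator and denominator: v_11(102487/3) = 4. Step 2 — apply |x|_p = p^{-v_p(x)} = 11^{-4} = 1/14641.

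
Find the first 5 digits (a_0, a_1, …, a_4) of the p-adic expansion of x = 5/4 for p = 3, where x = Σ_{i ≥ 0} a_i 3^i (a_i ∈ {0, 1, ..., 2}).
(a_0, …, a_4) = (2, 2, 0, 2, 0)

v_3(5/4) = 0 (numerator and denominator both coprime to 3), so x ∈ ℤ_3^×. Compute digits iteratively via a_i = x_i mod 3, x_{i+1} = (x_i − a_i)/3, with x_0 = x:
  x_0 = 5/4;  a_0 = 2;  x_1 = (x_0 − 2)/3 = -1/4
  x_1 = -1/4;  a_1 = 2;  x_2 = (x_1 − 2)/3 = -3/4
  x_2 = -3/4;  a_2 = 0;  x_3 = (x_2 − 0)/3 = -1/4
  x_3 = -1/4;  a_3 = 2;  x_4 = (x_3 − 2)/3 = -3/4
  x_4 = -3/4;  a_4 = 0;  x_5 = (x_4 − 0)/3 = -1/4
Digits: (2, 2, 0, 2, 0).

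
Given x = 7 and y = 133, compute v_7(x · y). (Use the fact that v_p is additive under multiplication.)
v_7(931) = 2

v_p(x) = 1 (factor: 7 = 7^1 · 1); v_p(y) = 1 (factor: 133 = 7^1 · 19). Additivity: v_p(xy) = v_p(x) + v_p(y) = 1 + 1 = 2. (Direct check: xy = 931 = 7^2 · (19).)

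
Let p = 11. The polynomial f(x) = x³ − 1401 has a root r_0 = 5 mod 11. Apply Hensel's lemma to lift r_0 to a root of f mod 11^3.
r_2 = 940 (mod 1331)

Hensel: r_{i+1} = r_i − f(r_i)/f′(r_i) mod 11^{i+2}, where f′(x) = 3x². Iterate:
  r_0 = 5 (mod 11)
  r_1 = 93 (mod 121)
  r_2 = 940 (mod 1331)
Final: r = 940 with f(r) ≡ 0 mod 11^3.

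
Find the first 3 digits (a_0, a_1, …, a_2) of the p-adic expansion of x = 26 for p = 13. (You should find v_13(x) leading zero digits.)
(a_0, …, a_2) = (0, 2, 0)

v_13(26) = 1, so a_0 = ... = a_0 = 0. Factor out: x = 13^1 · u with u = 2 a unit in ℤ_13. Expand u iteratively via a_{v+i} = u_i mod 13, u_{i+1} = (u_i − a_{v+i})/13:
  u_0 = 2;  a_1 = 2;  u_1 = (u_0 − 2)/13 = 0
  u_1 = 0;  a_2 = 0;  u_2 = (u_1 − 0)/13 = 0
Digits: (0, 2, 0).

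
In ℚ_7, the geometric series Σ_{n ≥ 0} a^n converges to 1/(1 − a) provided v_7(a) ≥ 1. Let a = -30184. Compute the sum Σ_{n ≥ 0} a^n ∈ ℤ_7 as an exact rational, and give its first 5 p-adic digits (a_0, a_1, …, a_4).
Σ a^n = 1/(1 − a) = 1/30185;  first 5 digits = (1, 0, 0, 3, 1)

v_7(a) = 3 ≥ 1, so the series converges in ℤ_7 to 1/(1 − a) = 1/(1 − (-30184)) = 1/30185. Expand this rational in ℤ_7: compute digits iteratively via d_i = x_i mod 7, x_{i+1} = (x_i − d_i)/7. The first 5 digits are (1, 0, 0, 3, 1).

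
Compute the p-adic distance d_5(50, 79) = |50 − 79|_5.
d_5(50, 79) = 1

Step 1 — x − y = 50 − 79 = -29. Step 2 — v_5(-29) = 0 (factor: -29 = −(5^0 · 29); the sign does not affect v_p). Step 3 — |x − y|_5 = 5^{0} = 1.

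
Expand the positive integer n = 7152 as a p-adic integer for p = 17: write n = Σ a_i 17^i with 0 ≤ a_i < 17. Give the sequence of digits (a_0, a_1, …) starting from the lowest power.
(a_0, a_1, …) = (12, 12, 7, 1)

Repeated division by 17 gives the digits low-to-high: 7152 = 12 + 12·17^1 + 7·17^2 + 1·17^3. Digit sequence: (12, 12, 7, 1).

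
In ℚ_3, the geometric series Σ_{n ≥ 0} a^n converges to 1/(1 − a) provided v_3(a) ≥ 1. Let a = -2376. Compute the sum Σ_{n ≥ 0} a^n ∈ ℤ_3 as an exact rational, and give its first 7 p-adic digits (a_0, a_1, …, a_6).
Σ a^n = 1/(1 − a) = 1/2377;  first 7 digits = (1, 0, 0, 2, 0, 2, 0)

v_3(a) = 3 ≥ 1, so the series converges in ℤ_3 to 1/(1 − a) = 1/(1 − (-2376)) = 1/2377. Expand this rational in ℤ_3: compute digits iteratively via d_i = x_i mod 3, x_{i+1} = (x_i − d_i)/3. The first 7 digits are (1, 0, 0, 2, 0, 2, 0).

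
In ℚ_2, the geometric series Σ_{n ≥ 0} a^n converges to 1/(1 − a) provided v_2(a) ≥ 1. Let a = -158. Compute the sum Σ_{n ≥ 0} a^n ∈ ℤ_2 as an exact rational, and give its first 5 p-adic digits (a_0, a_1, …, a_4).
Σ a^n = 1/(1 − a) = 1/159;  first 5 digits = (1, 1, 1, 1, 1)

v_2(a) = 1 ≥ 1, so the series converges in ℤ_2 to 1/(1 − a) = 1/(1 − (-158)) = 1/159. Expand this rational in ℤ_2: compute digits iteratively via d_i = x_i mod 2, x_{i+1} = (x_i − d_i)/2. The first 5 digits are (1, 1, 1, 1, 1).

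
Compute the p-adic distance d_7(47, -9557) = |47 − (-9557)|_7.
d_7(47, -9557) = 1/2401

Step 1 — x − y = 47 − (-9557) = 9604. Step 2 — v_7(9604) = 4 (factor: 9604 = (7^4 · 4); the sign does not affect v_p). Step 3 — |x − y|_7 = 7^{-4} = 1/2401.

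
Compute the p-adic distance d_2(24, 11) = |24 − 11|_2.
d_2(24, 11) = 1

Step 1 — x − y = 24 − 11 = 13. Step 2 — v_2(13) = 0 (factor: 13 = (2^0 · 13); the sign does not affect v_p). Step 3 — |x − y|_2 = 2^{0} = 1.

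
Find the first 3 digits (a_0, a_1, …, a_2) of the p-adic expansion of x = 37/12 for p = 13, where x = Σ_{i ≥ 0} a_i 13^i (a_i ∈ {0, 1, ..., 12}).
(a_0, …, a_2) = (2, 12, 11)

v_13(37/12) = 0 (numerator and denominator both coprime to 13), so x ∈ ℤ_13^×. Compute digits iteratively via a_i = x_i mod 13, x_{i+1} = (x_i − a_i)/13, with x_0 = x:
  x_0 = 37/12;  a_0 = 2;  x_1 = (x_0 − 2)/13 = 1/12
  x_1 = 1/12;  a_1 = 12;  x_2 = (x_1 − 12)/13 = -11/12
  x_2 = -11/12;  a_2 = 11;  x_3 = (x_2 − 11)/13 = -11/12
Digits: (2, 12, 11).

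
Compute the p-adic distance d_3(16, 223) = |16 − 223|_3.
d_3(16, 223) = 1/9

Step 1 — x − y = 16 − 223 = -207. Step 2 — v_3(-207) = 2 (factor: -207 = −(3^2 · 23); the sign does not affect v_p). Step 3 — |x − y|_3 = 3^{-2} = 1/9.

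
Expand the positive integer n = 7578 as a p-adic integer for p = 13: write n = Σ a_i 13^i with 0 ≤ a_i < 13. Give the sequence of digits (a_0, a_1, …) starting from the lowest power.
(a_0, a_1, …) = (12, 10, 5, 3)

Repeated division by 13 gives the digits low-to-high: 7578 = 12 + 10·13^1 + 5·13^2 + 3·13^3. Digit sequence: (12, 10, 5, 3).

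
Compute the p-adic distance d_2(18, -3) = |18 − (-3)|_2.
d_2(18, -3) = 1

Step 1 — x − y = 18 − (-3) = 21. Step 2 — v_2(21) = 0 (factor: 21 = (2^0 · 21); the sign does not affect v_p). Step 3 — |x − y|_2 = 2^{0} = 1.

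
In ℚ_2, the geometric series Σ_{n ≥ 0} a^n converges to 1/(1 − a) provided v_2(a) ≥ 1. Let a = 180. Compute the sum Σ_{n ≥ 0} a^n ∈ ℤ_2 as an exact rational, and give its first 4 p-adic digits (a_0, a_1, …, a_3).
Σ a^n = 1/(1 − a) = -1/179;  first 4 digits = (1, 0, 1, 0)

v_2(a) = 2 ≥ 1, so the series converges in ℤ_2 to 1/(1 − a) = 1/(1 − 180) = -1/179. Expand this rational in ℤ_2: compute digits iteratively via d_i = x_i mod 2, x_{i+1} = (x_i − d_i)/2. The first 4 digits are (1, 0, 1, 0).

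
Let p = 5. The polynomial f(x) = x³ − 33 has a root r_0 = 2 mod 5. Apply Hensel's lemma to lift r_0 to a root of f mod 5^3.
r_2 = 77 (mod 125)

Hensel: r_{i+1} = r_i − f(r_i)/f′(r_i) mod 5^{i+2}, where f′(x) = 3x². Iterate:
  r_0 = 2 (mod 5)
  r_1 = 2 (mod 25)
  r_2 = 77 (mod 125)
Final: r = 77 with f(r) ≡ 0 mod 5^3.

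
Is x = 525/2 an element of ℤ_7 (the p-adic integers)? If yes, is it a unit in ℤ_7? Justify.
x ∈ ℤ_7 but not a unit; v_7(x) = 1 > 0

ℤ_7 = {x ∈ ℚ_7 : v_7(x) ≥ 0} and ℤ_7^× = {x ∈ ℤ_7 : v_7(x) = 0}. Here v_7(525/2) = v_7(num) − v_7(den) = 1; compare against these criteria.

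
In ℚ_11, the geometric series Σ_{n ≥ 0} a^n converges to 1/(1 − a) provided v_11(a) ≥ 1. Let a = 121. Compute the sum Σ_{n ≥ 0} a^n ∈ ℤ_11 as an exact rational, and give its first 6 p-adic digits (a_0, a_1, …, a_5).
Σ a^n = 1/(1 − a) = -1/120;  first 6 digits = (1, 0, 1, 0, 1, 0)

v_11(a) = 2 ≥ 1, so the series converges in ℤ_11 to 1/(1 − a) = 1/(1 − 121) = -1/120. Expand this rational in ℤ_11: compute digits iteratively via d_i = x_i mod 11, x_{i+1} = (x_i − d_i)/11. The first 6 digits are (1, 0, 1, 0, 1, 0).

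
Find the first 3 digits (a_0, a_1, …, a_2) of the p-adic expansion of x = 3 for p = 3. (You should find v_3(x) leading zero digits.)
(a_0, …, a_2) = (0, 1, 0)

v_3(3) = 1, so a_0 = ... = a_0 = 0. Factor out: x = 3^1 · u with u = 1 a unit in ℤ_3. Expand u iteratively via a_{v+i} = u_i mod 3, u_{i+1} = (u_i − a_{v+i})/3:
  u_0 = 1;  a_1 = 1;  u_1 = (u_0 − 1)/3 = 0
  u_1 = 0;  a_2 = 0;  u_2 = (u_1 − 0)/3 = 0
Digits: (0, 1, 0).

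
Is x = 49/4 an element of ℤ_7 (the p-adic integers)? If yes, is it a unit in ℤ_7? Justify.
x ∈ ℤ_7 but not a unit; v_7(x) = 2 > 0

ℤ_7 = {x ∈ ℚ_7 : v_7(x) ≥ 0} and ℤ_7^× = {x ∈ ℤ_7 : v_7(x) = 0}. Here v_7(49/4) = v_7(num) − v_7(den) = 2; compare against these criteria.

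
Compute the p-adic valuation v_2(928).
v_2(928) = 5

v_2(n) is the largest exponent k such that 2^k divides n. Factor out: 928 = 2^5 · 29. (Sign doesn't affect v_p.) So v_2(928) = 5.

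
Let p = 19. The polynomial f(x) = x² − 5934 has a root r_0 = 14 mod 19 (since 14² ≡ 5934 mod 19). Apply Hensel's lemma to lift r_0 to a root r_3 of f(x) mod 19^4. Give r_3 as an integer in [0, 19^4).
r_3 = 4422 (mod 130321)

Hensel's recurrence: r_{i+1} = r_i − f(r_i)·(f′(r_i))^{-1} mod 19^{i+2}, with f′(x) = 2x. Iterate:
  r_0 = 14 (mod 19)
  r_1 = 90 (mod 361)
  r_2 = 4422 (mod 6859)
  r_3 = 4422 (mod 130321)
Final: r_3 = 4422, and one checks f(r_3) ≡ 0 mod 19^4.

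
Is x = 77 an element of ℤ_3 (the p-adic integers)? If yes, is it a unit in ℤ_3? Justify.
x ∈ ℤ_3^× (unit); v_3(x) = 0

ℤ_3 = {x ∈ ℚ_3 : v_3(x) ≥ 0} and ℤ_3^× = {x ∈ ℤ_3 : v_3(x) = 0}. Here v_3(77) = v_3(num) − v_3(den) = 0; compare against these criteria.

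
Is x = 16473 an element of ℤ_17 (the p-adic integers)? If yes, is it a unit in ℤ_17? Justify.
x ∈ ℤ_17 but not a unit; v_17(x) = 2 > 0

ℤ_17 = {x ∈ ℚ_17 : v_17(x) ≥ 0} and ℤ_17^× = {x ∈ ℤ_17 : v_17(x) = 0}. Here v_17(16473) = v_17(num) − v_17(den) = 2; compare against these criteria.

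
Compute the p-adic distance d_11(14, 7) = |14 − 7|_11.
d_11(14, 7) = 1

Step 1 — x − y = 14 − 7 = 7. Step 2 — v_11(7) = 0 (factor: 7 = (11^0 · 7); the sign does not affect v_p). Step 3 — |x − y|_11 = 11^{0} = 1.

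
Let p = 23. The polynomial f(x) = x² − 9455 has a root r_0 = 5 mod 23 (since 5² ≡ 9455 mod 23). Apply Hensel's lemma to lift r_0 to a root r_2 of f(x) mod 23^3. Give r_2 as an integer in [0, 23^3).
r_2 = 5709 (mod 12167)

Hensel's recurrence: r_{i+1} = r_i − f(r_i)·(f′(r_i))^{-1} mod 23^{i+2}, with f′(x) = 2x. Iterate:
  r_0 = 5 (mod 23)
  r_1 = 419 (mod 529)
  r_2 = 5709 (mod 12167)
Final: r_2 = 5709, and one checks f(r_2) ≡ 0 mod 23^3.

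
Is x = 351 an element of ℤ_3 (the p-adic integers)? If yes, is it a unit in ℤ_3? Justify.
x ∈ ℤ_3 but not a unit; v_3(x) = 3 > 0

ℤ_3 = {x ∈ ℚ_3 : v_3(x) ≥ 0} and ℤ_3^× = {x ∈ ℤ_3 : v_3(x) = 0}. Here v_3(351) = v_3(num) − v_3(den) = 3; compare against these criteria.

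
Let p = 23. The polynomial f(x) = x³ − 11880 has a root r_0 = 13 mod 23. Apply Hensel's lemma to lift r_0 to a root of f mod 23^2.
r_1 = 174 (mod 529)

Hensel: r_{i+1} = r_i − f(r_i)/f′(r_i) mod 23^{i+2}, where f′(x) = 3x². Iterate:
  r_0 = 13 (mod 23)
  r_1 = 174 (mod 529)
Final: r = 174 with f(r) ≡ 0 mod 23^2.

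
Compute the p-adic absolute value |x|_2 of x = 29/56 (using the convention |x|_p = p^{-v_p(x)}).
|29/56|_2 = 8

Step 1 — compute v_2(x) by factoring powers of 2 out of the numerator and denominator: v_2(29/56) = -3. Step 2 — apply |x|_p = p^{-v_p(x)} = 2^{3} = 8.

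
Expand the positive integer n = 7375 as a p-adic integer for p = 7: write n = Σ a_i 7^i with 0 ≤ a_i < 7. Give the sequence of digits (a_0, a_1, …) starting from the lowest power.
(a_0, a_1, …) = (4, 3, 3, 0, 3)

Repeated division by 7 gives the digits low-to-high: 7375 = 4 + 3·7^1 + 3·7^2 + 3·7^4. Digit sequence: (4, 3, 3, 0, 3).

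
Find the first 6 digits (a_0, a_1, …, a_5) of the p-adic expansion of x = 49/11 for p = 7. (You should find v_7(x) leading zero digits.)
(a_0, …, a_5) = (0, 0, 2, 1, 3, 4)

v_7(49/11) = 2, so a_0 = ... = a_1 = 0. Factor out: x = 7^2 · u with u = 1/11 a unit in ℤ_7. Expand u iteratively via a_{v+i} = u_i mod 7, u_{i+1} = (u_i − a_{v+i})/7:
  u_0 = 1/11;  a_2 = 2;  u_1 = (u_0 − 2)/7 = -3/11
  u_1 = -3/11;  a_3 = 1;  u_2 = (u_1 − 1)/7 = -2/11
  u_2 = -2/11;  a_4 = 3;  u_3 = (u_2 − 3)/7 = -5/11
  u_3 = -5/11;  a_5 = 4;  u_4 = (u_3 − 4)/7 = -7/11
Digits: (0, 0, 2, 1, 3, 4).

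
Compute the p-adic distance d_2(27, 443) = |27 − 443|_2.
d_2(27, 443) = 1/32

Step 1 — x − y = 27 − 443 = -416. Step 2 — v_2(-416) = 5 (factor: -416 = −(2^5 · 13); the sign does not affect v_p). Step 3 — |x − y|_2 = 2^{-5} = 1/32.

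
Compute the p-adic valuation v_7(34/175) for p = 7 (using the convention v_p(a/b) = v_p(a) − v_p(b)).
v_7(34/175) = -1

Factor powers of 7 from the numerator and denominator of the reduced fraction: 34 = 7^0 · 34 and 175 = 7^1 · 25. Apply v_p(a/b) = v_p(a) − v_p(b): v_7(34/175) = 0 − 1 = -1.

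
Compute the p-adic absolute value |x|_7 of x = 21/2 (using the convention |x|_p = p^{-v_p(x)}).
|21/2|_7 = 1/7

Step 1 — compute v_7(x) by factoring powers of 7 out of the numerator and denominator: v_7(21/2) = 1. Step 2 — apply |x|_p = p^{-v_p(x)} = 7^{-1} = 1/7.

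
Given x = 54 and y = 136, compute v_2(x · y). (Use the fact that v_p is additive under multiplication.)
v_2(7344) = 4

v_p(x) = 1 (factor: 54 = 2^1 · 27); v_p(y) = 3 (factor: 136 = 2^3 · 17). Additivity: v_p(xy) = v_p(x) + v_p(y) = 1 + 3 = 4. (Direct check: xy = 7344 = 2^4 · (459).)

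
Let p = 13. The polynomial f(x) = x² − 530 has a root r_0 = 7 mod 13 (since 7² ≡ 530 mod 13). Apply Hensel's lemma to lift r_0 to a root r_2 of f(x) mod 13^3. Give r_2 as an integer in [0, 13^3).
r_2 = 150 (mod 2197)

Hensel's recurrence: r_{i+1} = r_i − f(r_i)·(f′(r_i))^{-1} mod 13^{i+2}, with f′(x) = 2x. Iterate:
  r_0 = 7 (mod 13)
  r_1 = 150 (mod 169)
  r_2 = 150 (mod 2197)
Final: r_2 = 150, and one checks f(r_2) ≡ 0 mod 13^3.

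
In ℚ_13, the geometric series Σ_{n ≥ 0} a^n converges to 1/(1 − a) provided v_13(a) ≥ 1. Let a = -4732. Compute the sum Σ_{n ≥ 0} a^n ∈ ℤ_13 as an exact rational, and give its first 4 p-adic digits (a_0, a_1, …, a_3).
Σ a^n = 1/(1 − a) = 1/4733;  first 4 digits = (1, 0, 11, 10)

v_13(a) = 2 ≥ 1, so the series converges in ℤ_13 to 1/(1 − a) = 1/(1 − (-4732)) = 1/4733. Expand this rational in ℤ_13: compute digits iteratively via d_i = x_i mod 13, x_{i+1} = (x_i − d_i)/13. The first 4 digits are (1, 0, 11, 10).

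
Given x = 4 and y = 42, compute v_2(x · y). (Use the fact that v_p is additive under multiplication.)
v_2(168) = 3

v_p(x) = 2 (factor: 4 = 2^2 · 1); v_p(y) = 1 (factor: 42 = 2^1 · 21). Additivity: v_p(xy) = v_p(x) + v_p(y) = 2 + 1 = 3. (Direct check: xy = 168 = 2^3 · (21).)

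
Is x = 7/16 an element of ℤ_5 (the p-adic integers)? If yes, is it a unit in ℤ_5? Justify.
x ∈ ℤ_5^× (unit); v_5(x) = 0

ℤ_5 = {x ∈ ℚ_5 : v_5(x) ≥ 0} and ℤ_5^× = {x ∈ ℤ_5 : v_5(x) = 0}. Here v_5(7/16) = v_5(num) − v_5(den) = 0; compare against these criteria.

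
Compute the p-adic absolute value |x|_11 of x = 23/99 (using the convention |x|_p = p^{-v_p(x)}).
|23/99|_11 = 11

Step 1 — compute v_11(x) by factoring powers of 11 out of the numerator and denominator: v_11(23/99) = -1. Step 2 — apply |x|_p = p^{-v_p(x)} = 11^{1} = 11.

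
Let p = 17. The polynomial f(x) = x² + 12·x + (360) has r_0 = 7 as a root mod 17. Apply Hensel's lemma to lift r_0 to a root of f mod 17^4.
r_3 = 6246 (mod 83521)

Hensel: r_{i+1} = r_i − f(r_i)·(f′(r_i))^{-1} mod 17^{i+2}, f′(x) = 2x + 12. Iterate:
  r_0 = 7 (mod 17)
  r_1 = 177 (mod 289)
  r_2 = 1333 (mod 4913)
  r_3 = 6246 (mod 83521)
Final: r = 6246 satisfies f(r) ≡ 0 mod 17^4.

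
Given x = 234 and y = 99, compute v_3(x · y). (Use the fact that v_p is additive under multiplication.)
v_3(23166) = 4

v_p(x) = 2 (factor: 234 = 3^2 · 26); v_p(y) = 2 (factor: 99 = 3^2 · 11). Additivity: v_p(xy) = v_p(x) + v_p(y) = 2 + 2 = 4. (Direct check: xy = 23166 = 3^4 · (286).)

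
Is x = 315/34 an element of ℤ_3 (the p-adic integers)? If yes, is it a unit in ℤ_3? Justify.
x ∈ ℤ_3 but not a unit; v_3(x) = 2 > 0

ℤ_3 = {x ∈ ℚ_3 : v_3(x) ≥ 0} and ℤ_3^× = {x ∈ ℤ_3 : v_3(x) = 0}. Here v_3(315/34) = v_3(num) − v_3(den) = 2; compare against these criteria.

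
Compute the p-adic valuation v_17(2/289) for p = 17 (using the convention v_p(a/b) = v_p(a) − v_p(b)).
v_17(2/289) = -2

Factor powers of 17 from the numerator and denominator of the reduced fraction: 2 = 17^0 · 2 and 289 = 17^2 · 1. Apply v_p(a/b) = v_p(a) − v_p(b): v_17(2/289) = 0 − 2 = -2.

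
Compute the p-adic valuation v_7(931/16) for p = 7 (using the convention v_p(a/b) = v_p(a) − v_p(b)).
v_7(931/16) = 2

Factor powers of 7 from the numerator and denominator of the reduced fraction: 931 = 7^2 · 19 and 16 = 7^0 · 16. Apply v_p(a/b) = v_p(a) − v_p(b): v_7(931/16) = 2 − 0 = 2.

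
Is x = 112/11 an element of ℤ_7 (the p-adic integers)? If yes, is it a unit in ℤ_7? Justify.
x ∈ ℤ_7 but not a unit; v_7(x) = 1 > 0

ℤ_7 = {x ∈ ℚ_7 : v_7(x) ≥ 0} and ℤ_7^× = {x ∈ ℤ_7 : v_7(x) = 0}. Here v_7(112/11) = v_7(num) − v_7(den) = 1; compare against these criteria.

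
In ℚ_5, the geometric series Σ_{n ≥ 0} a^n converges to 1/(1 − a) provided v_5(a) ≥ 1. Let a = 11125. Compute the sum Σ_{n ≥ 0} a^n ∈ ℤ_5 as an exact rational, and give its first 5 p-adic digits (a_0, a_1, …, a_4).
Σ a^n = 1/(1 − a) = -1/11124;  first 5 digits = (1, 0, 0, 4, 2)

v_5(a) = 3 ≥ 1, so the series converges in ℤ_5 to 1/(1 − a) = 1/(1 − 11125) = -1/11124. Expand this rational in ℤ_5: compute digits iteratively via d_i = x_i mod 5, x_{i+1} = (x_i − d_i)/5. The first 5 digits are (1, 0, 0, 4, 2).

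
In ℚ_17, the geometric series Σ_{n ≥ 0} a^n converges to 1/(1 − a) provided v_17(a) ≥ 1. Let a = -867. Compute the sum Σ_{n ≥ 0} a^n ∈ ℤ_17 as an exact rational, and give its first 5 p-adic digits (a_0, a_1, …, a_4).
Σ a^n = 1/(1 − a) = 1/868;  first 5 digits = (1, 0, 14, 16, 8)

v_17(a) = 2 ≥ 1, so the series converges in ℤ_17 to 1/(1 − a) = 1/(1 − (-867)) = 1/868. Expand this rational in ℤ_17: compute digits iteratively via d_i = x_i mod 17, x_{i+1} = (x_i − d_i)/17. The first 5 digits are (1, 0, 14, 16, 8).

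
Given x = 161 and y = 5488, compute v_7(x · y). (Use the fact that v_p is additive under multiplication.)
v_7(883568) = 4

v_p(x) = 1 (factor: 161 = 7^1 · 23); v_p(y) = 3 (factor: 5488 = 7^3 · 16). Additivity: v_p(xy) = v_p(x) + v_p(y) = 1 + 3 = 4. (Direct check: xy = 883568 = 7^4 · (368).)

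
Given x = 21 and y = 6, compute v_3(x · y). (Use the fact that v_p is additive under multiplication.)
v_3(126) = 2

v_p(x) = 1 (factor: 21 = 3^1 · 7); v_p(y) = 1 (factor: 6 = 3^1 · 2). Additivity: v_p(xy) = v_p(x) + v_p(y) = 1 + 1 = 2. (Direct check: xy = 126 = 3^2 · (14).)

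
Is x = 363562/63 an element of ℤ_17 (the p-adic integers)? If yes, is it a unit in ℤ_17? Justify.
x ∈ ℤ_17 but not a unit; v_17(x) = 3 > 0

ℤ_17 = {x ∈ ℚ_17 : v_17(x) ≥ 0} and ℤ_17^× = {x ∈ ℤ_17 : v_17(x) = 0}. Here v_17(363562/63) = v_17(num) − v_17(den) = 3; compare against these criteria.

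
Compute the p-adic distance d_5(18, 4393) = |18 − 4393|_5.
d_5(18, 4393) = 1/625

Step 1 — x − y = 18 − 4393 = -4375. Step 2 — v_5(-4375) = 4 (factor: -4375 = −(5^4 · 7); the sign does not affect v_p). Step 3 — |x − y|_5 = 5^{-4} = 1/625.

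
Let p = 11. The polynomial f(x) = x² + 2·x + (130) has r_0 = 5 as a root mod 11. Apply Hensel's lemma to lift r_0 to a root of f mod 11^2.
r_1 = 82 (mod 121)

Hensel: r_{i+1} = r_i − f(r_i)·(f′(r_i))^{-1} mod 11^{i+2}, f′(x) = 2x + 2. Iterate:
  r_0 = 5 (mod 11)
  r_1 = 82 (mod 121)
Final: r = 82 satisfies f(r) ≡ 0 mod 11^2.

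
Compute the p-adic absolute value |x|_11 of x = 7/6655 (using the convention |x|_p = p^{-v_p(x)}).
|7/6655|_11 = 1331

Step 1 — compute v_11(x) by factoring powers of 11 out of the numerator and denominator: v_11(7/6655) = -3. Step 2 — apply |x|_p = p^{-v_p(x)} = 11^{3} = 1331.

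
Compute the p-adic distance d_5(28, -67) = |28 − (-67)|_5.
d_5(28, -67) = 1/5

Step 1 — x − y = 28 − (-67) = 95. Step 2 — v_5(95) = 1 (factor: 95 = (5^1 · 19); the sign does not affect v_p). Step 3 — |x − y|_5 = 5^{-1} = 1/5.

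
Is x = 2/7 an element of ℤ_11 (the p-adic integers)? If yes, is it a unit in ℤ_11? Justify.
x ∈ ℤ_11^× (unit); v_11(x) = 0

ℤ_11 = {x ∈ ℚ_11 : v_11(x) ≥ 0} and ℤ_11^× = {x ∈ ℤ_11 : v_11(x) = 0}. Here v_11(2/7) = v_11(num) − v_11(den) = 0; compare against these criteria.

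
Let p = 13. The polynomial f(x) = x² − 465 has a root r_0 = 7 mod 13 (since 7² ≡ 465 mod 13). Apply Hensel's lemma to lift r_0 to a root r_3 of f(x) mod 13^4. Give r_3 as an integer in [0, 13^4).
r_3 = 21886 (mod 28561)

Hensel's recurrence: r_{i+1} = r_i − f(r_i)·(f′(r_i))^{-1} mod 13^{i+2}, with f′(x) = 2x. Iterate:
  r_0 = 7 (mod 13)
  r_1 = 85 (mod 169)
  r_2 = 2113 (mod 2197)
  r_3 = 21886 (mod 28561)
Final: r_3 = 21886, and one checks f(r_3) ≡ 0 mod 13^4.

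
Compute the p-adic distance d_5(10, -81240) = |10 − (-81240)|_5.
d_5(10, -81240) = 1/3125

Step 1 — x − y = 10 − (-81240) = 81250. Step 2 — v_5(81250) = 5 (factor: 81250 = (5^5 · 26); the sign does not affect v_p). Step 3 — |x − y|_5 = 5^{-5} = 1/3125.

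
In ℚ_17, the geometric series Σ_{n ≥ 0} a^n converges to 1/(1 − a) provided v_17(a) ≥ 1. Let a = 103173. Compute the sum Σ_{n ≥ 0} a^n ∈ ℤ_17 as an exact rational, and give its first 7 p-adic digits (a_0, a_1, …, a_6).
Σ a^n = 1/(1 − a) = -1/103172;  first 7 digits = (1, 0, 0, 4, 1, 0, 16)

v_17(a) = 3 ≥ 1, so the series converges in ℤ_17 to 1/(1 − a) = 1/(1 − 103173) = -1/103172. Expand this rational in ℤ_17: compute digits iteratively via d_i = x_i mod 17, x_{i+1} = (x_i − d_i)/17. The first 7 digits are (1, 0, 0, 4, 1, 0, 16).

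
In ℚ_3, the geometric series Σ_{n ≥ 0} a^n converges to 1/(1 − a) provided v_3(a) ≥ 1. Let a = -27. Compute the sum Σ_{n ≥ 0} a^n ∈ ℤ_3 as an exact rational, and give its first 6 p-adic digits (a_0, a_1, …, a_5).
Σ a^n = 1/(1 − a) = 1/28;  first 6 digits = (1, 0, 0, 2, 2, 2)

v_3(a) = 3 ≥ 1, so the series converges in ℤ_3 to 1/(1 − a) = 1/(1 − (-27)) = 1/28. Expand this rational in ℤ_3: compute digits iteratively via d_i = x_i mod 3, x_{i+1} = (x_i − d_i)/3. The first 6 digits are (1, 0, 0, 2, 2, 2).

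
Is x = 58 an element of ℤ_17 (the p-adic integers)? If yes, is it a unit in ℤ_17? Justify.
x ∈ ℤ_17^× (unit); v_17(x) = 0

ℤ_17 = {x ∈ ℚ_17 : v_17(x) ≥ 0} and ℤ_17^× = {x ∈ ℤ_17 : v_17(x) = 0}. Here v_17(58) = v_17(num) − v_17(den) = 0; compare against these criteria.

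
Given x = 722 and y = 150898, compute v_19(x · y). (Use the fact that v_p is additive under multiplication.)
v_19(108948356) = 5

v_p(x) = 2 (factor: 722 = 19^2 · 2); v_p(y) = 3 (factor: 150898 = 19^3 · 22). Additivity: v_p(xy) = v_p(x) + v_p(y) = 2 + 3 = 5. (Direct check: xy = 108948356 = 19^5 · (44).)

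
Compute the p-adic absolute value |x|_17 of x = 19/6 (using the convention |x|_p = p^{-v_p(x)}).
|19/6|_17 = 1

Step 1 — compute v_17(x) by factoring powers of 17 out of the numerator and denominator: v_17(19/6) = 0. Step 2 — apply |x|_p = p^{-v_p(x)} = 17^{0} = 1.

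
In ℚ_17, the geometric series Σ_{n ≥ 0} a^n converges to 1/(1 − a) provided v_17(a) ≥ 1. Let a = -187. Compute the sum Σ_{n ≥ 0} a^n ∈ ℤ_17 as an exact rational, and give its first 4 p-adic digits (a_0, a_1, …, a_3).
Σ a^n = 1/(1 − a) = 1/188;  first 4 digits = (1, 6, 1, 2)

v_17(a) = 1 ≥ 1, so the series converges in ℤ_17 to 1/(1 − a) = 1/(1 − (-187)) = 1/188. Expand this rational in ℤ_17: compute digits iteratively via d_i = x_i mod 17, x_{i+1} = (x_i − d_i)/17. The first 4 digits are (1, 6, 1, 2).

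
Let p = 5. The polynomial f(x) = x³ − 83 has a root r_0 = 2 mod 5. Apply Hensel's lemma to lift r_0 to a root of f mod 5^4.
r_3 = 477 (mod 625)

Hensel: r_{i+1} = r_i − f(r_i)/f′(r_i) mod 5^{i+2}, where f′(x) = 3x². Iterate:
  r_0 = 2 (mod 5)
  r_1 = 2 (mod 25)
  r_2 = 102 (mod 125)
  r_3 = 477 (mod 625)
Final: r = 477 with f(r) ≡ 0 mod 5^4.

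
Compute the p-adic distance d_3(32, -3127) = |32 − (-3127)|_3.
d_3(32, -3127) = 1/243

Step 1 — x − y = 32 − (-3127) = 3159. Step 2 — v_3(3159) = 5 (factor: 3159 = (3^5 · 13); the sign does not affect v_p). Step 3 — |x − y|_3 = 3^{-5} = 1/243.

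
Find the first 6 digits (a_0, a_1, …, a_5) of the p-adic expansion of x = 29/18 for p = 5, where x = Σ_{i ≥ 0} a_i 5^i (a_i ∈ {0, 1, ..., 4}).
(a_0, …, a_5) = (3, 0, 3, 3, 4, 1)

v_5(29/18) = 0 (numerator and denominator both coprime to 5), so x ∈ ℤ_5^×. Compute digits iteratively via a_i = x_i mod 5, x_{i+1} = (x_i − a_i)/5, with x_0 = x:
  x_0 = 29/18;  a_0 = 3;  x_1 = (x_0 − 3)/5 = -5/18
  x_1 = -5/18;  a_1 = 0;  x_2 = (x_1 − 0)/5 = -1/18
  x_2 = -1/18;  a_2 = 3;  x_3 = (x_2 − 3)/5 = -11/18
  x_3 = -11/18;  a_3 = 3;  x_4 = (x_3 − 3)/5 = -13/18
  x_4 = -13/18;  a_4 = 4;  x_5 = (x_4 − 4)/5 = -17/18
  x_5 = -17/18;  a_5 = 1;  x_6 = (x_5 − 1)/5 = -7/18
Digits: (3, 0, 3, 3, 4, 1).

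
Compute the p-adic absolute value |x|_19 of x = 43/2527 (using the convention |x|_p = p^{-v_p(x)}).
|43/2527|_19 = 361

Step 1 — compute v_19(x) by factoring powers of 19 out of the numerator and denominator: v_19(43/2527) = -2. Step 2 — apply |x|_p = p^{-v_p(x)} = 19^{2} = 361.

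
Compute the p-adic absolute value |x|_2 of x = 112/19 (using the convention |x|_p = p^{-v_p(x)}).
|112/19|_2 = 1/16

Step 1 — compute v_2(x) by factoring powers of 2 out of the numerator and denominator: v_2(112/19) = 4. Step 2 — apply |x|_p = p^{-v_p(x)} = 2^{-4} = 1/16.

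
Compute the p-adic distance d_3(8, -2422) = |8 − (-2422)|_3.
d_3(8, -2422) = 1/243

Step 1 — x − y = 8 − (-2422) = 2430. Step 2 — v_3(2430) = 5 (factor: 2430 = (3^5 · 10); the sign does not affect v_p). Step 3 — |x − y|_3 = 3^{-5} = 1/243.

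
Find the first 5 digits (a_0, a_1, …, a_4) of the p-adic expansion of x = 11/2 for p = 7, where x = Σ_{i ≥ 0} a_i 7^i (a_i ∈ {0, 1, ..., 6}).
(a_0, …, a_4) = (2, 4, 3, 3, 3)

v_7(11/2) = 0 (numerator and denominator both coprime to 7), so x ∈ ℤ_7^×. Compute digits iteratively via a_i = x_i mod 7, x_{i+1} = (x_i − a_i)/7, with x_0 = x:
  x_0 = 11/2;  a_0 = 2;  x_1 = (x_0 − 2)/7 = 1/2
  x_1 = 1/2;  a_1 = 4;  x_2 = (x_1 − 4)/7 = -1/2
  x_2 = -1/2;  a_2 = 3;  x_3 = (x_2 − 3)/7 = -1/2
  x_3 = -1/2;  a_3 = 3;  x_4 = (x_3 − 3)/7 = -1/2
  x_4 = -1/2;  a_4 = 3;  x_5 = (x_4 − 3)/7 = -1/2
Digits: (2, 4, 3, 3, 3).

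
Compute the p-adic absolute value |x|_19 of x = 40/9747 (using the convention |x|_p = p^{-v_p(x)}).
|40/9747|_19 = 361

Step 1 — compute v_19(x) by factoring powers of 19 out of the numerator and denominator: v_19(40/9747) = -2. Step 2 — apply |x|_p = p^{-v_p(x)} = 19^{2} = 361.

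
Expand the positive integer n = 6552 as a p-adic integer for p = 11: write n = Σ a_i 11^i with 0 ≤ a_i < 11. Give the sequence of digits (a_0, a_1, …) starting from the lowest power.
(a_0, a_1, …) = (7, 1, 10, 4)

Repeated division by 11 gives the digits low-to-high: 6552 = 7 + 1·11^1 + 10·11^2 + 4·11^3. Digit sequence: (7, 1, 10, 4).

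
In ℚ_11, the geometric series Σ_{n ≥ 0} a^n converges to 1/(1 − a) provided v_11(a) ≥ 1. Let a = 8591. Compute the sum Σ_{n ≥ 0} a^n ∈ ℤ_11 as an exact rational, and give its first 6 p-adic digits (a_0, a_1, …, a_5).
Σ a^n = 1/(1 − a) = -1/8590;  first 6 digits = (1, 0, 5, 6, 3, 7)

v_11(a) = 2 ≥ 1, so the series converges in ℤ_11 to 1/(1 − a) = 1/(1 − 8591) = -1/8590. Expand this rational in ℤ_11: compute digits iteratively via d_i = x_i mod 11, x_{i+1} = (x_i − d_i)/11. The first 6 digits are (1, 0, 5, 6, 3, 7).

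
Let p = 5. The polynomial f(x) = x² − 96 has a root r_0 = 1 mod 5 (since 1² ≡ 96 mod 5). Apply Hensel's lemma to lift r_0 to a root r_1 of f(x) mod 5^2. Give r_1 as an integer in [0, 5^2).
r_1 = 11 (mod 25)

Hensel's recurrence: r_{i+1} = r_i − f(r_i)·(f′(r_i))^{-1} mod 5^{i+2}, with f′(x) = 2x. Iterate:
  r_0 = 1 (mod 5)
  r_1 = 11 (mod 25)
Final: r_1 = 11, and one checks f(r_1) ≡ 0 mod 5^2.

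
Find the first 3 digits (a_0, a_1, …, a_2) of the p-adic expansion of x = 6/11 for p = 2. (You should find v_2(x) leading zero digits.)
(a_0, …, a_2) = (0, 1, 0)

v_2(6/11) = 1, so a_0 = ... = a_0 = 0. Factor out: x = 2^1 · u with u = 3/11 a unit in ℤ_2. Expand u iteratively via a_{v+i} = u_i mod 2, u_{i+1} = (u_i − a_{v+i})/2:
  u_0 = 3/11;  a_1 = 1;  u_1 = (u_0 − 1)/2 = -4/11
  u_1 = -4/11;  a_2 = 0;  u_2 = (u_1 − 0)/2 = -2/11
Digits: (0, 1, 0).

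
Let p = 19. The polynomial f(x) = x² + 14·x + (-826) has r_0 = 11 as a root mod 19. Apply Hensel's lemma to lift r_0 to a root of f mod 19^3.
r_2 = 2443 (mod 6859)

Hensel: r_{i+1} = r_i − f(r_i)·(f′(r_i))^{-1} mod 19^{i+2}, f′(x) = 2x + 14. Iterate:
  r_0 = 11 (mod 19)
  r_1 = 277 (mod 361)
  r_2 = 2443 (mod 6859)
Final: r = 2443 satisfies f(r) ≡ 0 mod 19^3.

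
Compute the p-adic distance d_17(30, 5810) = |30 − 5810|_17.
d_17(30, 5810) = 1/289

Step 1 — x − y = 30 − 5810 = -5780. Step 2 — v_17(-5780) = 2 (factor: -5780 = −(17^2 · 20); the sign does not affect v_p). Step 3 — |x − y|_17 = 17^{-2} = 1/289.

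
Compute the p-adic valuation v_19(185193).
v_19(185193) = 3

v_19(n) is the largest exponent k such that 19^k divides n. Factor out: 185193 = 19^3 · 27. (Sign doesn't affect v_p.) So v_19(185193) = 3.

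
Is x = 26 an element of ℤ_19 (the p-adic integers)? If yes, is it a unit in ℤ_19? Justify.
x ∈ ℤ_19^× (unit); v_19(x) = 0

ℤ_19 = {x ∈ ℚ_19 : v_19(x) ≥ 0} and ℤ_19^× = {x ∈ ℤ_19 : v_19(x) = 0}. Here v_19(26) = v_19(num) − v_19(den) = 0; compare against these criteria.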